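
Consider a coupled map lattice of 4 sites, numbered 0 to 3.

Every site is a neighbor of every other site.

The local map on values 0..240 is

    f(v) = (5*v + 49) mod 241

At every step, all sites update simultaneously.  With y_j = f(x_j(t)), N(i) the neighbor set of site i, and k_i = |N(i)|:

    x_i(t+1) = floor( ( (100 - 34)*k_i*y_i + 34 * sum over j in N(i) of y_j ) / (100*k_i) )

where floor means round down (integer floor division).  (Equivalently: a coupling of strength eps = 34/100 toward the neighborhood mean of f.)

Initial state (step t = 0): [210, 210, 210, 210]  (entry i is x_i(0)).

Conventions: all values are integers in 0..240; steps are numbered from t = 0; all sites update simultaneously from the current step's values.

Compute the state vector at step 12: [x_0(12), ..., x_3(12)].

Answer: [173, 173, 173, 173]

Derivation:
t=0: [210, 210, 210, 210]
t=1: [135, 135, 135, 135]
t=2: [1, 1, 1, 1]
t=3: [54, 54, 54, 54]
t=4: [78, 78, 78, 78]
t=5: [198, 198, 198, 198]
t=6: [75, 75, 75, 75]
t=7: [183, 183, 183, 183]
t=8: [0, 0, 0, 0]
t=9: [49, 49, 49, 49]
t=10: [53, 53, 53, 53]
t=11: [73, 73, 73, 73]
t=12: [173, 173, 173, 173]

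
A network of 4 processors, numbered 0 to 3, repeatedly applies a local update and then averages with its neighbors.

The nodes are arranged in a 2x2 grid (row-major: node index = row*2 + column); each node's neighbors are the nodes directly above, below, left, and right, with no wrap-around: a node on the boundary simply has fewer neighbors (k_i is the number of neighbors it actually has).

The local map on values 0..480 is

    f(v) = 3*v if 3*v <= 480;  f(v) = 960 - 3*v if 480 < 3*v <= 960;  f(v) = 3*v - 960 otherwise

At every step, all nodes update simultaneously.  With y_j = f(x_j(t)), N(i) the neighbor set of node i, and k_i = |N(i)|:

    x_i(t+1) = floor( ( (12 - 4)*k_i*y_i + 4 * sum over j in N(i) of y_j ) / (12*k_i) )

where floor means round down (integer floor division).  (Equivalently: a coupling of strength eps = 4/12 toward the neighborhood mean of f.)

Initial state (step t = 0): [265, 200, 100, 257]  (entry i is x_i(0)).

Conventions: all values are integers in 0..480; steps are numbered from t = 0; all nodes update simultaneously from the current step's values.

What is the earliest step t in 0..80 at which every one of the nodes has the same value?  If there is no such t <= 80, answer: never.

Simulating step by step:
t=0: [265, 200, 100, 257]  (not all equal)
t=1: [220, 299, 259, 236]  (not all equal)
t=2: [241, 134, 214, 209]  (not all equal)
t=3: [278, 363, 307, 342]  (not all equal)
t=4: [112, 118, 58, 72]  (not all equal)
t=5: [312, 328, 208, 232]  (not all equal)
t=6: [76, 64, 272, 236]  (not all equal)
t=7: [208, 208, 176, 224]  (not all equal)
t=8: [352, 328, 392, 320]  (not all equal)
t=9: [104, 32, 160, 40]  (not all equal)
t=10: [304, 136, 392, 176]  (not all equal)
t=11: [136, 352, 224, 392]  (not all equal)
t=12: [336, 168, 296, 208]  (not all equal)
t=13: [120, 368, 112, 312]  (not all equal)
t=14: [320, 160, 288, 96]  (not all equal)
t=15: [96, 368, 112, 288]  (not all equal)
t=16: [272, 160, 288, 144]  (not all equal)
t=17: [192, 416, 160, 384]  (not all equal)
t=18: [384, 288, 416, 256]  (not all equal)
t=19: [192, 128, 256, 192]  (not all equal)
t=20: [352, 384, 256, 352]  (not all equal)
t=21: [128, 160, 160, 128]  (not all equal)
t=22: [416, 448, 448, 416]  (not all equal)
t=23: [320, 352, 352, 320]  (not all equal)
t=24: [32, 64, 64, 32]  (not all equal)
t=25: [128, 160, 160, 128]  (not all equal)

Answer: never
Key observation: The state at step 21 reappears at step 25 — the system is in a cycle of period 4 from step 21 on.  No step 0..25 is synchronized, and the cycle repeats forever, so no step up to 80 (or ever) has all nodes equal.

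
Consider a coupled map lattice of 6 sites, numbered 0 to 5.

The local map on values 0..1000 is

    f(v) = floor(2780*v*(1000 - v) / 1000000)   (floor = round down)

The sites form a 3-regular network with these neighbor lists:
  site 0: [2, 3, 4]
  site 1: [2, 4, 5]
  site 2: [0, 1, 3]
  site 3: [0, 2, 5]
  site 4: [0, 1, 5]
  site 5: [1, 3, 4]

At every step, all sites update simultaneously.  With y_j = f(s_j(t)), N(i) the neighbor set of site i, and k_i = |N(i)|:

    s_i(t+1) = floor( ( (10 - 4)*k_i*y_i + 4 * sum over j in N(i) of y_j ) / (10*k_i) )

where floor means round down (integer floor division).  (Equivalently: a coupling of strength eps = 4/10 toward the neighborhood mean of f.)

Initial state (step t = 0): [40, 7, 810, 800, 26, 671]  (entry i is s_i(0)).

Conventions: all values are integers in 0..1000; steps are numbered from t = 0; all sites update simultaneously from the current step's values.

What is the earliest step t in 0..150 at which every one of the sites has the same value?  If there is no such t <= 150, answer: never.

Answer: 7
Key observation: Synchronization is absorbing here: once all sites are equal they stay equal, and step 7 is the first all-equal step.

Derivation:
t=0: [40, 7, 810, 800, 26, 671]  (not all equal)
t=1: [189, 159, 332, 419, 140, 438]  (not all equal)
t=2: [472, 440, 566, 635, 397, 594]  (not all equal)
t=3: [680, 679, 678, 658, 671, 667]  (not all equal)
t=4: [608, 607, 608, 618, 611, 615]  (not all equal)
t=5: [660, 661, 661, 657, 660, 658]  (not all equal)
t=6: [623, 622, 622, 624, 623, 624]  (not all equal)
t=7: [652, 652, 652, 652, 652, 652]  (all equal)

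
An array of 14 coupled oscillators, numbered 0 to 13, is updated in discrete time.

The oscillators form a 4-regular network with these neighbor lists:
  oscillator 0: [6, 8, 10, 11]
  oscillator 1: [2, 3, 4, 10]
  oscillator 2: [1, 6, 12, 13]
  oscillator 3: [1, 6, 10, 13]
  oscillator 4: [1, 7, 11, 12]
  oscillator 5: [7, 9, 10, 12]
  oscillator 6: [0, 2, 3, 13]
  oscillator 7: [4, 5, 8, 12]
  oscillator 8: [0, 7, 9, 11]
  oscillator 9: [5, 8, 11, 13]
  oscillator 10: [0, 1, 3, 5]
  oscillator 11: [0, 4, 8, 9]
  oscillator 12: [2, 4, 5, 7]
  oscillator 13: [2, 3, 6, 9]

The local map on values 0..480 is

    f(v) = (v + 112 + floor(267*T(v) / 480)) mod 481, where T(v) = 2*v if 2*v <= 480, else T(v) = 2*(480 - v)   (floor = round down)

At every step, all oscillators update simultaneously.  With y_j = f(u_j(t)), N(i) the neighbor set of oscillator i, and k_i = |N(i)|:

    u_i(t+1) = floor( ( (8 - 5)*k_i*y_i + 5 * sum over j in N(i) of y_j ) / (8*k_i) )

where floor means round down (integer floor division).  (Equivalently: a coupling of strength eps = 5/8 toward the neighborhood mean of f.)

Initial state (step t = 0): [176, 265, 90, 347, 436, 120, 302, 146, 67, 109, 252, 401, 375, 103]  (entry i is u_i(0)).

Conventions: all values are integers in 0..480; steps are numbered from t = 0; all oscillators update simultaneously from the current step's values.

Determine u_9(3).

Simulating step by step:
t=0: [176, 265, 90, 347, 436, 120, 302, 146, 67, 109, 252, 401, 375, 103]
t=1: [100, 156, 225, 161, 167, 296, 167, 291, 232, 294, 148, 155, 233, 264]
t=2: [347, 391, 221, 398, 351, 175, 332, 180, 205, 178, 369, 326, 176, 230]
t=3: [115, 118, 93, 121, 87, 22, 119, 33, 66, 50, 103, 98, 37, 98]

Answer: u_9(3) = 50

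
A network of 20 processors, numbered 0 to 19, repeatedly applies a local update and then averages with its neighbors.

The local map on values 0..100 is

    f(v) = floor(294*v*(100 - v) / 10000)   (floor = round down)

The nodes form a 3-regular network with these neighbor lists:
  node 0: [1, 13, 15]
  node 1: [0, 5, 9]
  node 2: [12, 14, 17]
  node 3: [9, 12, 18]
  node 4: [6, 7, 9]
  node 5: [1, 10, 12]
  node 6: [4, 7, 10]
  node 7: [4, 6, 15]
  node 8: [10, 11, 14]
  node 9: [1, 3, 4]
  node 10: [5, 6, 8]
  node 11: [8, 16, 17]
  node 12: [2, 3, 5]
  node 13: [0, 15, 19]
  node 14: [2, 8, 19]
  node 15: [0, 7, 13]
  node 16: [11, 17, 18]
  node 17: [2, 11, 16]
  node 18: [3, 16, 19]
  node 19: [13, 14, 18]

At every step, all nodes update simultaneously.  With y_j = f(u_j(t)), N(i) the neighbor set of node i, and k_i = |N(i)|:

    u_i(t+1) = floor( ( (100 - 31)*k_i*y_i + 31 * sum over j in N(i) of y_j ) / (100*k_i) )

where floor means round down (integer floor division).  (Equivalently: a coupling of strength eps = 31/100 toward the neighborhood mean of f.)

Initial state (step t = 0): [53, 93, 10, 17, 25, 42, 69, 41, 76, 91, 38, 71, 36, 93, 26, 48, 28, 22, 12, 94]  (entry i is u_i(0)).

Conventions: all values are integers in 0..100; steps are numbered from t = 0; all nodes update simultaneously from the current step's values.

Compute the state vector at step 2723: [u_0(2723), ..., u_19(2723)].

Simulating step by step:
t=0: [53, 93, 10, 17, 25, 42, 69, 41, 76, 91, 38, 71, 36, 93, 26, 48, 28, 22, 12, 94]
t=1: [61, 30, 35, 40, 54, 65, 62, 68, 55, 28, 66, 58, 60, 29, 48, 67, 55, 49, 33, 21]
t=2: [66, 62, 67, 68, 70, 65, 68, 64, 71, 61, 66, 71, 69, 60, 69, 64, 71, 71, 64, 53]
t=3: [66, 68, 63, 63, 62, 65, 63, 65, 60, 67, 64, 60, 62, 69, 63, 67, 60, 60, 66, 70]
t=4: [64, 63, 68, 67, 68, 66, 67, 66, 69, 65, 67, 70, 68, 62, 67, 64, 69, 69, 65, 62]
t=5: [67, 67, 63, 65, 63, 65, 64, 65, 62, 65, 64, 61, 63, 68, 64, 67, 62, 62, 65, 68]
t=6: [64, 65, 68, 66, 67, 66, 67, 66, 68, 66, 67, 69, 67, 63, 66, 64, 68, 68, 66, 63]
t=7: [67, 65, 63, 65, 65, 65, 65, 65, 63, 65, 64, 62, 64, 67, 64, 66, 63, 62, 65, 67]
t=8: [65, 65, 67, 66, 66, 66, 66, 65, 67, 66, 66, 68, 66, 65, 67, 65, 68, 68, 66, 65]
t=9: [66, 65, 64, 65, 65, 65, 65, 65, 64, 65, 65, 63, 65, 66, 65, 66, 63, 63, 64, 65]
t=10: [65, 65, 66, 66, 66, 66, 66, 65, 66, 66, 66, 67, 66, 65, 66, 65, 67, 67, 66, 66]
t=11: [66, 65, 65, 65, 65, 65, 65, 65, 65, 65, 65, 65, 65, 65, 65, 66, 65, 65, 65, 65]
t=12: [65, 65, 66, 66, 66, 66, 66, 65, 66, 66, 66, 66, 66, 65, 66, 65, 66, 66, 66, 66]
t=13: [66, 65, 65, 65, 65, 65, 65, 65, 65, 65, 65, 65, 65, 65, 65, 66, 65, 65, 65, 65]

Answer: [66, 65, 65, 65, 65, 65, 65, 65, 65, 65, 65, 65, 65, 65, 65, 66, 65, 65, 65, 65]
Key observation: The state at step 11, [66, 65, 65, 65, 65, 65, 65, 65, 65, 65, 65, 65, 65, 65, 65, 66, 65, 65, 65, 65], reappears at step 13: the system is in a cycle of period 2 from step 11 on.  Therefore the state at step 2723 equals the state at step 11 + ((2723 - 11) mod 2) = 11, which is [66, 65, 65, 65, 65, 65, 65, 65, 65, 65, 65, 65, 65, 65, 65, 66, 65, 65, 65, 65].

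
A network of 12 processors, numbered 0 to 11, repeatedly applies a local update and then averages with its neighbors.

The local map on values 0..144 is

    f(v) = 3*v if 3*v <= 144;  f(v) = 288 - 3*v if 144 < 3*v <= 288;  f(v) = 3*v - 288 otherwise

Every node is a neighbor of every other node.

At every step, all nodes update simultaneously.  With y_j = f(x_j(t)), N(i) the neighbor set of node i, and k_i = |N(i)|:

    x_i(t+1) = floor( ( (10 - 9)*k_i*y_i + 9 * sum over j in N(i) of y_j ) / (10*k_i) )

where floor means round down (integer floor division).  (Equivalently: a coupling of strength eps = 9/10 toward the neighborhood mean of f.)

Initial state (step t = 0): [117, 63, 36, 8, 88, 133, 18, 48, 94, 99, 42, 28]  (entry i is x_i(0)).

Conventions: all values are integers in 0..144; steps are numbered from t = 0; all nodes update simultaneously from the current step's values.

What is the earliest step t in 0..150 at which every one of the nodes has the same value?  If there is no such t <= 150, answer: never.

Answer: 2
Key observation: Synchronization is absorbing here: once all nodes are equal they stay equal, and step 2 is the first all-equal step.

Derivation:
t=0: [117, 63, 36, 8, 88, 133, 18, 48, 94, 99, 42, 28]  (not all equal)
t=1: [70, 71, 71, 70, 70, 71, 70, 72, 69, 69, 72, 71]  (not all equal)
t=2: [76, 76, 76, 76, 76, 76, 76, 76, 76, 76, 76, 76]  (all equal)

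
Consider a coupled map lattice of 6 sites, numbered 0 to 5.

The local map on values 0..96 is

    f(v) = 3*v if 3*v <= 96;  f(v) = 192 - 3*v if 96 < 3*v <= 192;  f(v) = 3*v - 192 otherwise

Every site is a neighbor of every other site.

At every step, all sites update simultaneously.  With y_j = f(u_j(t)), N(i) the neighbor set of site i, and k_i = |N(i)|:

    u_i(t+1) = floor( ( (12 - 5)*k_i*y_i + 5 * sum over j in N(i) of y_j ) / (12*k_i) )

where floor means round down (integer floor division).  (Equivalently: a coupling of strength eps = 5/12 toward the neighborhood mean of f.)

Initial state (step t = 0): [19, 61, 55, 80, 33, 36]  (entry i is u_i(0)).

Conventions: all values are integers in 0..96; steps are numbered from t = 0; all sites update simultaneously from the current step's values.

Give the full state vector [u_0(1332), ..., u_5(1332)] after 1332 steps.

Answer: [85, 82, 81, 85, 85, 85]
Key observation: The state at step 30, [85, 81, 82, 85, 85, 85], reappears at step 42: the system is in a cycle of period 12 from step 30 on.  Therefore the state at step 1332 equals the state at step 30 + ((1332 - 30) mod 12) = 36, which is [85, 82, 81, 85, 85, 85].

Derivation:
t=0: [19, 61, 55, 80, 33, 36]
t=1: [55, 31, 40, 50, 73, 68]
t=2: [36, 69, 58, 43, 36, 28]
t=3: [71, 36, 38, 60, 71, 71]
t=4: [30, 61, 58, 25, 30, 30]
t=5: [76, 35, 40, 68, 76, 76]
t=6: [41, 66, 59, 29, 41, 41]
t=7: [60, 29, 33, 69, 60, 60]
t=8: [25, 62, 65, 26, 25, 25]
t=9: [63, 29, 27, 65, 63, 63]
t=10: [16, 58, 55, 16, 16, 16]
t=11: [43, 28, 33, 43, 43, 43]
t=12: [67, 77, 82, 67, 67, 67]
t=13: [15, 30, 37, 15, 15, 15]
t=14: [51, 74, 69, 51, 51, 51]
t=15: [36, 31, 24, 36, 36, 36]
t=16: [83, 88, 77, 83, 83, 83]
t=17: [56, 64, 47, 56, 56, 56]
t=18: [24, 12, 37, 24, 24, 24]
t=19: [69, 51, 74, 69, 69, 69]
t=20: [18, 30, 25, 18, 18, 18]
t=21: [58, 76, 69, 58, 58, 58]
t=22: [19, 28, 17, 19, 19, 19]
t=23: [58, 72, 55, 58, 58, 58]
t=24: [19, 22, 23, 19, 19, 19]
t=25: [58, 63, 64, 58, 58, 58]
t=26: [15, 7, 6, 15, 15, 15]
t=27: [40, 28, 27, 40, 40, 40]
t=28: [73, 79, 78, 73, 73, 73]
t=29: [29, 38, 37, 29, 29, 29]
t=30: [85, 81, 82, 85, 85, 85]
t=31: [61, 55, 56, 61, 61, 61]
t=32: [11, 20, 19, 11, 11, 11]
t=33: [37, 50, 49, 37, 37, 37]
t=34: [74, 55, 56, 74, 74, 74]
t=35: [29, 27, 26, 29, 29, 29]
t=36: [85, 82, 81, 85, 85, 85]
t=37: [61, 56, 55, 61, 61, 61]
t=38: [11, 19, 20, 11, 11, 11]
t=39: [37, 49, 50, 37, 37, 37]
t=40: [74, 56, 55, 74, 74, 74]
t=41: [29, 26, 27, 29, 29, 29]
t=42: [85, 81, 82, 85, 85, 85]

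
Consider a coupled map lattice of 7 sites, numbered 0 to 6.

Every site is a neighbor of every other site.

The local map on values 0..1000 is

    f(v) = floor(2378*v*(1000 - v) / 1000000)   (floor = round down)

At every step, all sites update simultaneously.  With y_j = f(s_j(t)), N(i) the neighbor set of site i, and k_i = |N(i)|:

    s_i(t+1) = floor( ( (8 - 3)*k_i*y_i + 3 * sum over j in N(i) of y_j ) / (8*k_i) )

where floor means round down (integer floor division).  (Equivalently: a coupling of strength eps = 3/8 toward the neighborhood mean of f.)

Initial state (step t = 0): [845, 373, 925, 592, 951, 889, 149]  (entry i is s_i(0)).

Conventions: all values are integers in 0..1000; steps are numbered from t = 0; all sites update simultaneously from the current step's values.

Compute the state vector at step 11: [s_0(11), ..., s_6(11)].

Answer: [579, 579, 579, 579, 579, 579, 579]

Derivation:
t=0: [845, 373, 925, 592, 951, 889, 149]
t=1: [315, 453, 232, 463, 202, 272, 309]
t=2: [505, 548, 455, 549, 432, 481, 502]
t=3: [592, 589, 589, 588, 586, 591, 592]
t=4: [574, 574, 574, 575, 575, 574, 574]
t=5: [581, 581, 581, 581, 581, 581, 581]
t=6: [578, 578, 578, 578, 578, 578, 578]
t=7: [580, 580, 580, 580, 580, 580, 580]
t=8: [579, 579, 579, 579, 579, 579, 579]
t=9: [579, 579, 579, 579, 579, 579, 579]
t=10: [579, 579, 579, 579, 579, 579, 579]
t=11: [579, 579, 579, 579, 579, 579, 579]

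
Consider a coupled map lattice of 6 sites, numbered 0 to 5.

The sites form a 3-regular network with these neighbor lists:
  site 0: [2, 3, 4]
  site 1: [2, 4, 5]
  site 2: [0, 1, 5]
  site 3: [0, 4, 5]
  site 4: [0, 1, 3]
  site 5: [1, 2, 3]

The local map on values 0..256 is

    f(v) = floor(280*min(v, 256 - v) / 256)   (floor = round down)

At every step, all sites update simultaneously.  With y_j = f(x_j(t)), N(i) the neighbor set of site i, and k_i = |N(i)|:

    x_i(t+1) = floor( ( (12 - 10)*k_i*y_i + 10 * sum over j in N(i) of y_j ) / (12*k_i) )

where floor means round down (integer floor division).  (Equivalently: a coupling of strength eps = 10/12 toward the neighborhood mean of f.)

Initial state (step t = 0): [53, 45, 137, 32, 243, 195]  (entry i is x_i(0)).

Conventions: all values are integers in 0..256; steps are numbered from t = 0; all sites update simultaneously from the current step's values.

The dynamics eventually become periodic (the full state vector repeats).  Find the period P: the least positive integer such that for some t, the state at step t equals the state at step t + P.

Simulating step by step:
t=0: [53, 45, 137, 32, 243, 195]
t=1: [59, 66, 69, 43, 41, 70]
t=2: [56, 66, 71, 58, 58, 66]
t=3: [66, 70, 69, 64, 64, 70]
t=4: [71, 74, 74, 72, 72, 74]
t=5: [78, 79, 79, 78, 78, 79]
t=6: [85, 85, 85, 85, 85, 85]
t=7: [92, 92, 92, 92, 92, 92]
t=8: [100, 100, 100, 100, 100, 100]
t=9: [109, 109, 109, 109, 109, 109]
t=10: [119, 119, 119, 119, 119, 119]
t=11: [130, 130, 130, 130, 130, 130]
t=12: [137, 137, 137, 137, 137, 137]
t=13: [130, 130, 130, 130, 130, 130]

Answer: 2
Key observation: The state at step 11, [130, 130, 130, 130, 130, 130], reappears at step 13 — and no state repeats earlier — so the cycle the system enters has period 2.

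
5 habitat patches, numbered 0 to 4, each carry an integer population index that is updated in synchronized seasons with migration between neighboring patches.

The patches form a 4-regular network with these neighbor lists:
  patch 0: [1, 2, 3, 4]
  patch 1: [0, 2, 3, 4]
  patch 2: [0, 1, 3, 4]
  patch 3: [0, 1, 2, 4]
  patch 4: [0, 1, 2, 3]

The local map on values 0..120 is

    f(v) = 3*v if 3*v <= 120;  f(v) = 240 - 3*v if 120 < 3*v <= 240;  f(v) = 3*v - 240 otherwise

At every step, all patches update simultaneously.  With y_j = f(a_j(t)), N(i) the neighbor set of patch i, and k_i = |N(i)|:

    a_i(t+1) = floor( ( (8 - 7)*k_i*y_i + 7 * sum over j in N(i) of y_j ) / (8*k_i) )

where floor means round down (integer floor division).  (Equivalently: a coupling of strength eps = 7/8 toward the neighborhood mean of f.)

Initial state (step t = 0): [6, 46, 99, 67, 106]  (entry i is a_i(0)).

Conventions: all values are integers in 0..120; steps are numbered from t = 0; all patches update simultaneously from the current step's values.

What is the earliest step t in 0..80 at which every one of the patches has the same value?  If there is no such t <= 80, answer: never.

Answer: 4
Key observation: Synchronization is absorbing here: once all patches are equal they stay equal, and step 4 is the first all-equal step.

Derivation:
t=0: [6, 46, 99, 67, 106]  (not all equal)
t=1: [62, 54, 58, 60, 57]  (not all equal)
t=2: [66, 64, 65, 65, 65]  (not all equal)
t=3: [45, 44, 45, 45, 45]  (not all equal)
t=4: [105, 105, 105, 105, 105]  (all equal)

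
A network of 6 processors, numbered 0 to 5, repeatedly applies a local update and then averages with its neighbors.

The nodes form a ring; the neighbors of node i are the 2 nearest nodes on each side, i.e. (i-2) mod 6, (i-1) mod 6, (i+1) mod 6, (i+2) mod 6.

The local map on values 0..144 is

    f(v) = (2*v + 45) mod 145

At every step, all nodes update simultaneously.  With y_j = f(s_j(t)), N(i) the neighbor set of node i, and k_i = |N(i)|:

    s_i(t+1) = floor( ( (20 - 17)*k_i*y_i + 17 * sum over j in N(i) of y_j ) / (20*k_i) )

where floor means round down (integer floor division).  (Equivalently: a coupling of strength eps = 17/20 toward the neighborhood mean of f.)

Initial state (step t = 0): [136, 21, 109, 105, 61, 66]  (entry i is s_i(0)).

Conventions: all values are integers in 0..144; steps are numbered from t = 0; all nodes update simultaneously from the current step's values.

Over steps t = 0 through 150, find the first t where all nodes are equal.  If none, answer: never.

Simulating step by step:
t=0: [136, 21, 109, 105, 61, 66]  (not all equal)
t=1: [59, 74, 69, 71, 64, 57]  (not all equal)
t=2: [29, 31, 34, 33, 28, 31]  (not all equal)
t=3: [106, 108, 106, 107, 107, 105]  (not all equal)
t=4: [112, 112, 113, 113, 112, 113]  (not all equal)
t=5: [124, 125, 124, 125, 125, 124]  (not all equal)
t=6: [3, 3, 4, 4, 3, 4]  (not all equal)
t=7: [51, 52, 51, 52, 52, 51]  (not all equal)
t=8: [2, 2, 3, 3, 2, 3]  (not all equal)
t=9: [49, 50, 49, 50, 50, 49]  (not all equal)
t=10: [82, 91, 51, 60, 91, 51]  (not all equal)
t=11: [45, 31, 53, 38, 31, 53]  (not all equal)
t=12: [68, 73, 100, 66, 73, 100]  (not all equal)
t=13: [67, 63, 49, 66, 63, 49]  (not all equal)
t=14: [76, 78, 46, 76, 78, 46]  (not all equal)
t=15: [89, 88, 66, 89, 88, 66]  (not all equal)
t=16: [57, 58, 70, 57, 58, 70]  (not all equal)
t=17: [25, 25, 18, 25, 25, 18]  (not all equal)
t=18: [89, 89, 92, 89, 89, 92]  (not all equal)
t=19: [80, 80, 78, 80, 80, 78]  (not all equal)
t=20: [58, 58, 59, 58, 58, 59]  (not all equal)
t=21: [16, 16, 16, 16, 16, 16]  (all equal)

Answer: 21
Key observation: Synchronization is absorbing here: once all nodes are equal they stay equal, and step 21 is the first all-equal step.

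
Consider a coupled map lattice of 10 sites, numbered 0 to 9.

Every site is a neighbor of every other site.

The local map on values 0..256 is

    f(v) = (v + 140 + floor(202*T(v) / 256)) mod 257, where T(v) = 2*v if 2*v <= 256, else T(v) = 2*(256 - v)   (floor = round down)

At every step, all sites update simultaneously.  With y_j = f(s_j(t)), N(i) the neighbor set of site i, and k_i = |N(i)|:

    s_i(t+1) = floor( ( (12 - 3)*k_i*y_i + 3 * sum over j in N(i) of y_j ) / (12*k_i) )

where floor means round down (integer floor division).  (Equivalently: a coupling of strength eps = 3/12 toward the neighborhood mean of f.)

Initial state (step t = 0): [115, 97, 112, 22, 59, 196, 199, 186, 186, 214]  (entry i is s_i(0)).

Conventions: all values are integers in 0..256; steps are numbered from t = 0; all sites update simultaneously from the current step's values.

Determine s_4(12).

Simulating step by step:
t=0: [115, 97, 112, 22, 59, 196, 199, 186, 186, 214]
t=1: [173, 139, 167, 185, 69, 168, 167, 173, 173, 161]
t=2: [183, 197, 186, 179, 92, 185, 186, 183, 183, 188]
t=3: [178, 173, 177, 180, 134, 178, 177, 178, 178, 176]
t=4: [184, 186, 184, 183, 202, 184, 184, 184, 184, 185]
t=5: [179, 179, 179, 180, 172, 179, 179, 179, 179, 179]
t=6: [183, 183, 183, 182, 185, 183, 183, 183, 183, 183]
t=7: [180, 180, 180, 180, 180, 180, 180, 180, 180, 180]
t=8: [182, 182, 182, 182, 182, 182, 182, 182, 182, 182]
t=9: [181, 181, 181, 181, 181, 181, 181, 181, 181, 181]
t=10: [182, 182, 182, 182, 182, 182, 182, 182, 182, 182]
t=11: [181, 181, 181, 181, 181, 181, 181, 181, 181, 181]
t=12: [182, 182, 182, 182, 182, 182, 182, 182, 182, 182]

Answer: s_4(12) = 182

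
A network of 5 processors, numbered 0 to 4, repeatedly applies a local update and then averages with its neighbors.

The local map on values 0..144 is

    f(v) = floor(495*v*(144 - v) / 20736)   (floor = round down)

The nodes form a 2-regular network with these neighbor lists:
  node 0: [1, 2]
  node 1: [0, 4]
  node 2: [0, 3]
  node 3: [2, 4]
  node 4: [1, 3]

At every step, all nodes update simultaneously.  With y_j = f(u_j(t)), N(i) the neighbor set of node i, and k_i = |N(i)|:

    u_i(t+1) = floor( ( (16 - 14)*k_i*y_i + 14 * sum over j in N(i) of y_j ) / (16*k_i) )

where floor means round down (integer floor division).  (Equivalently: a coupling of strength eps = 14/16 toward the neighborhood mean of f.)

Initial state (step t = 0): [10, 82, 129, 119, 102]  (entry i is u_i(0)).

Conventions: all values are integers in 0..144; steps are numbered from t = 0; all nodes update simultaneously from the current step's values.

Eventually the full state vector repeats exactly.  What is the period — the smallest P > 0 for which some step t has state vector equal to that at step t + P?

Answer: 2
Key observation: The state at step 8, [122, 122, 122, 122, 122], reappears at step 10 — and no state repeats earlier — so the cycle the system enters has period 2.

Derivation:
t=0: [10, 82, 129, 119, 102]
t=1: [76, 73, 50, 73, 96]
t=2: [118, 117, 121, 112, 121]
t=3: [70, 70, 77, 68, 78]
t=4: [123, 122, 123, 122, 122]
t=5: [62, 62, 62, 62, 64]
t=6: [121, 121, 121, 121, 121]
t=7: [66, 66, 66, 66, 66]
t=8: [122, 122, 122, 122, 122]
t=9: [64, 64, 64, 64, 64]
t=10: [122, 122, 122, 122, 122]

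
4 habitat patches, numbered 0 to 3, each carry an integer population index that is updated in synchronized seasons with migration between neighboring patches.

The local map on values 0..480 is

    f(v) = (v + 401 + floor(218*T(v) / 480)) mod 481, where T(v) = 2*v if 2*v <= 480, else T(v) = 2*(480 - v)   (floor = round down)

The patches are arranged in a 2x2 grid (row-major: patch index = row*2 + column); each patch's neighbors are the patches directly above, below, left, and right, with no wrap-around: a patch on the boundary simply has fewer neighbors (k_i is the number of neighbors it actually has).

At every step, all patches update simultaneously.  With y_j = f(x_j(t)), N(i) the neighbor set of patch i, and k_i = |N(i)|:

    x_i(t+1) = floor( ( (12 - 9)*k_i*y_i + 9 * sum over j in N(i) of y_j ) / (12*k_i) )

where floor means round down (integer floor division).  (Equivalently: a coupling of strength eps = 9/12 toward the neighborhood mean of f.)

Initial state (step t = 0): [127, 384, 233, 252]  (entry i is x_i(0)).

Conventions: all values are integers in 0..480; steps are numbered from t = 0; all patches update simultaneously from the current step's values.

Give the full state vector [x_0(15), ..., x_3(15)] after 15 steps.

Simulating step by step:
t=0: [127, 384, 233, 252]
t=1: [323, 300, 293, 377]
t=2: [383, 386, 386, 384]
t=3: [391, 391, 391, 391]
t=4: [391, 391, 391, 391]
t=5: [391, 391, 391, 391]
t=6: [391, 391, 391, 391]
t=7: [391, 391, 391, 391]
t=8: [391, 391, 391, 391]
t=9: [391, 391, 391, 391]
t=10: [391, 391, 391, 391]
t=11: [391, 391, 391, 391]
t=12: [391, 391, 391, 391]
t=13: [391, 391, 391, 391]
t=14: [391, 391, 391, 391]
t=15: [391, 391, 391, 391]

Answer: [391, 391, 391, 391]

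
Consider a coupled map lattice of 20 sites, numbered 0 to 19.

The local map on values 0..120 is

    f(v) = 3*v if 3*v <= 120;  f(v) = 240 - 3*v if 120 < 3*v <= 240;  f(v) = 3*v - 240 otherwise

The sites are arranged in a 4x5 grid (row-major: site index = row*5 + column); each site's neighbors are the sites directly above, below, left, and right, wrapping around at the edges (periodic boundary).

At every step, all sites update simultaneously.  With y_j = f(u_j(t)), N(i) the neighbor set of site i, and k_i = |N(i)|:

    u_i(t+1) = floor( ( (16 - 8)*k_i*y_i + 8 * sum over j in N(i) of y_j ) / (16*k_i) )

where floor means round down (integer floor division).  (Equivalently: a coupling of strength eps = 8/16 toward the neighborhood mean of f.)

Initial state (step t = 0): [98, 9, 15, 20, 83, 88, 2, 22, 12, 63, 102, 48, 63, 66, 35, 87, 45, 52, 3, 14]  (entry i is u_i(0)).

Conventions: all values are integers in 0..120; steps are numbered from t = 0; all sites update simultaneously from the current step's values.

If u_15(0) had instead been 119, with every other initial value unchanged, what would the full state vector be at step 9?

Simulating step by step:
t=0: [98, 9, 15, 20, 83, 88, 2, 22, 12, 63, 102, 48, 63, 66, 35, 119, 45, 52, 3, 14]
t=1: [49, 39, 52, 42, 30, 34, 29, 50, 45, 47, 75, 76, 61, 46, 77, 91, 93, 68, 33, 51]
t=2: [89, 96, 86, 104, 94, 87, 83, 86, 103, 87, 27, 30, 58, 84, 42, 45, 44, 52, 91, 72]
t=3: [40, 44, 36, 56, 39, 27, 26, 29, 49, 41, 81, 78, 58, 41, 74, 82, 94, 70, 40, 48]
t=4: [99, 97, 91, 90, 109, 80, 74, 86, 95, 97, 15, 26, 63, 95, 50, 35, 39, 57, 99, 80]
t=5: [58, 53, 37, 42, 60, 21, 27, 27, 40, 53, 56, 67, 51, 52, 62, 79, 96, 66, 46, 42]
t=6: [58, 78, 95, 106, 76, 69, 73, 90, 105, 77, 55, 55, 74, 87, 70, 39, 44, 64, 95, 84]
t=7: [54, 33, 42, 61, 26, 37, 28, 34, 54, 23, 69, 65, 30, 31, 29, 91, 84, 51, 42, 31]
t=8: [79, 85, 100, 76, 76, 88, 86, 96, 79, 78, 51, 49, 85, 92, 79, 43, 39, 84, 98, 85]
t=9: [21, 32, 40, 22, 10, 26, 31, 36, 14, 8, 72, 76, 31, 27, 19, 83, 87, 36, 36, 30]

Answer: [21, 32, 40, 22, 10, 26, 31, 36, 14, 8, 72, 76, 31, 27, 19, 83, 87, 36, 36, 30]
Key observation: This trace re-runs the system from the modified initial state.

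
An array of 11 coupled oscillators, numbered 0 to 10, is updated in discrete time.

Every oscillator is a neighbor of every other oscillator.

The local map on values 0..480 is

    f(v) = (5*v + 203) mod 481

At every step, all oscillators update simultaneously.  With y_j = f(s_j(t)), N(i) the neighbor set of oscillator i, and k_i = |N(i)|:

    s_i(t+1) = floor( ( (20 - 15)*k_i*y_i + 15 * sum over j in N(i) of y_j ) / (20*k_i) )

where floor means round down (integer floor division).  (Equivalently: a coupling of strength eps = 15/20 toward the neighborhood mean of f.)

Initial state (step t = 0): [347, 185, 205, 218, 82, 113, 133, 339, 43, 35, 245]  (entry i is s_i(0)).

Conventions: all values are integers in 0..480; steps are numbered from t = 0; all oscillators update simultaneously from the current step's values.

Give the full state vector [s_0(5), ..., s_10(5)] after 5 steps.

Answer: [230, 246, 265, 283, 242, 278, 289, 211, 207, 287, 212]

Derivation:
t=0: [347, 185, 205, 218, 82, 113, 133, 339, 43, 35, 245]
t=1: [249, 276, 294, 305, 270, 297, 315, 327, 320, 313, 329]
t=2: [213, 237, 252, 262, 231, 255, 271, 281, 275, 269, 283]
t=3: [199, 220, 149, 158, 215, 152, 166, 174, 169, 164, 176]
t=4: [179, 197, 219, 143, 193, 138, 150, 157, 153, 148, 159]
t=5: [230, 246, 265, 283, 242, 278, 289, 211, 207, 287, 212]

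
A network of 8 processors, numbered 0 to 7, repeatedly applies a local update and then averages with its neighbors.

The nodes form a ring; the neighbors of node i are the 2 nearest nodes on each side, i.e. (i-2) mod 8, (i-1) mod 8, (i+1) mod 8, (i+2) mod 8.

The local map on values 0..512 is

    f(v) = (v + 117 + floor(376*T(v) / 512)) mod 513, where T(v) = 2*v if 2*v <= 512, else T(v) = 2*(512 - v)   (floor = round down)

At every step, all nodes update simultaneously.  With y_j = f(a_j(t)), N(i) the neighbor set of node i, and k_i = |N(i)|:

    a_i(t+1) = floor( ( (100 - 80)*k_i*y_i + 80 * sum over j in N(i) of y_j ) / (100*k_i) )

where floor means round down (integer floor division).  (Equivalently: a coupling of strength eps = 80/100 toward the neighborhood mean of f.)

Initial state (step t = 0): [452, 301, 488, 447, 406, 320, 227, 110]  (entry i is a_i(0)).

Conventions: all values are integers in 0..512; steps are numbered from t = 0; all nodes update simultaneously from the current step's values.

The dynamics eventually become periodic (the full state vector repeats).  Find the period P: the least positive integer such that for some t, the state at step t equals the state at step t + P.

Answer: 24
Key observation: The state at step 16, [149, 149, 149, 149, 149, 149, 149, 149], reappears at step 40 — and no state repeats earlier — so the cycle the system enters has period 24.

Derivation:
t=0: [452, 301, 488, 447, 406, 320, 227, 110]
t=1: [207, 203, 159, 171, 161, 213, 213, 223]
t=2: [202, 181, 151, 154, 158, 87, 105, 126]
t=3: [289, 313, 329, 374, 440, 427, 348, 257]
t=4: [211, 209, 191, 178, 175, 182, 190, 202]
t=5: [98, 92, 79, 65, 56, 61, 77, 94]
t=6: [334, 328, 309, 291, 283, 291, 307, 325]
t=7: [205, 206, 210, 214, 216, 215, 211, 207]
t=8: [116, 118, 122, 127, 129, 128, 124, 119]
t=9: [412, 413, 418, 424, 427, 426, 420, 415]
t=10: [160, 160, 159, 158, 157, 157, 158, 160]
t=11: [510, 510, 508, 507, 506, 506, 507, 509]
t=12: [116, 116, 117, 117, 117, 117, 117, 117]
t=13: [404, 404, 404, 404, 405, 405, 404, 404]
t=14: [166, 166, 166, 166, 166, 166, 166, 166]
t=15: [13, 13, 13, 13, 13, 13, 13, 13]
t=16: [149, 149, 149, 149, 149, 149, 149, 149]
t=17: [484, 484, 484, 484, 484, 484, 484, 484]
t=18: [129, 129, 129, 129, 129, 129, 129, 129]
t=19: [435, 435, 435, 435, 435, 435, 435, 435]
t=20: [152, 152, 152, 152, 152, 152, 152, 152]
t=21: [492, 492, 492, 492, 492, 492, 492, 492]
t=22: [125, 125, 125, 125, 125, 125, 125, 125]
t=23: [425, 425, 425, 425, 425, 425, 425, 425]
t=24: [156, 156, 156, 156, 156, 156, 156, 156]
t=25: [502, 502, 502, 502, 502, 502, 502, 502]
t=26: [120, 120, 120, 120, 120, 120, 120, 120]
t=27: [413, 413, 413, 413, 413, 413, 413, 413]
t=28: [162, 162, 162, 162, 162, 162, 162, 162]
t=29: [3, 3, 3, 3, 3, 3, 3, 3]
t=30: [124, 124, 124, 124, 124, 124, 124, 124]
t=31: [423, 423, 423, 423, 423, 423, 423, 423]
t=32: [157, 157, 157, 157, 157, 157, 157, 157]
t=33: [504, 504, 504, 504, 504, 504, 504, 504]
t=34: [119, 119, 119, 119, 119, 119, 119, 119]
t=35: [410, 410, 410, 410, 410, 410, 410, 410]
t=36: [163, 163, 163, 163, 163, 163, 163, 163]
t=37: [6, 6, 6, 6, 6, 6, 6, 6]
t=38: [131, 131, 131, 131, 131, 131, 131, 131]
t=39: [440, 440, 440, 440, 440, 440, 440, 440]
t=40: [149, 149, 149, 149, 149, 149, 149, 149]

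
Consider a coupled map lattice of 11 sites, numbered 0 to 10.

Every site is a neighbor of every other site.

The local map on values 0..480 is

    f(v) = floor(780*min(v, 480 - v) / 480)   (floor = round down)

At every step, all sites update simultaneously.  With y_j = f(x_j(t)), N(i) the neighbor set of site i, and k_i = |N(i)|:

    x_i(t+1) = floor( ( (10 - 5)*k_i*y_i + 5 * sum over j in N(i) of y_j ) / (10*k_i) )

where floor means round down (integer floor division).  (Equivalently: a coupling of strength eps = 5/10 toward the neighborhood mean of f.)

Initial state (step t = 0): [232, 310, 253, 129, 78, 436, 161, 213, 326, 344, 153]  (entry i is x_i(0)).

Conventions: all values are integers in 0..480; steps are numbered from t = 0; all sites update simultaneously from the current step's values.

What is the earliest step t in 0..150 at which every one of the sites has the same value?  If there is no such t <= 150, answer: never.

Simulating step by step:
t=0: [232, 310, 253, 129, 78, 436, 161, 213, 326, 344, 153]  (not all equal)
t=1: [307, 261, 303, 231, 194, 169, 255, 293, 250, 237, 249]  (not all equal)
t=2: [310, 344, 313, 353, 326, 307, 348, 320, 352, 357, 353]  (not all equal)
t=3: [253, 229, 251, 222, 242, 256, 225, 246, 223, 219, 222]  (not all equal)
t=4: [367, 369, 369, 364, 375, 366, 366, 373, 365, 361, 364]  (not all equal)
t=5: [182, 181, 181, 185, 177, 183, 183, 178, 184, 187, 185]  (not all equal)
t=6: [295, 295, 295, 297, 291, 296, 296, 292, 297, 299, 297]  (not all equal)
t=7: [299, 299, 299, 298, 302, 299, 299, 302, 298, 297, 298]  (not all equal)
t=8: [293, 293, 293, 294, 291, 293, 293, 291, 294, 295, 294]  (not all equal)
t=9: [303, 303, 303, 302, 304, 303, 303, 304, 302, 301, 302]  (not all equal)
t=10: [287, 287, 287, 288, 286, 287, 287, 286, 288, 288, 288]  (not all equal)
t=11: [313, 313, 313, 312, 313, 313, 313, 313, 312, 312, 312]  (not all equal)
t=12: [271, 271, 271, 272, 271, 271, 271, 271, 272, 272, 272]  (not all equal)
t=13: [338, 338, 338, 338, 338, 338, 338, 338, 338, 338, 338]  (all equal)

Answer: 13
Key observation: Synchronization is absorbing here: once all sites are equal they stay equal, and step 13 is the first all-equal step.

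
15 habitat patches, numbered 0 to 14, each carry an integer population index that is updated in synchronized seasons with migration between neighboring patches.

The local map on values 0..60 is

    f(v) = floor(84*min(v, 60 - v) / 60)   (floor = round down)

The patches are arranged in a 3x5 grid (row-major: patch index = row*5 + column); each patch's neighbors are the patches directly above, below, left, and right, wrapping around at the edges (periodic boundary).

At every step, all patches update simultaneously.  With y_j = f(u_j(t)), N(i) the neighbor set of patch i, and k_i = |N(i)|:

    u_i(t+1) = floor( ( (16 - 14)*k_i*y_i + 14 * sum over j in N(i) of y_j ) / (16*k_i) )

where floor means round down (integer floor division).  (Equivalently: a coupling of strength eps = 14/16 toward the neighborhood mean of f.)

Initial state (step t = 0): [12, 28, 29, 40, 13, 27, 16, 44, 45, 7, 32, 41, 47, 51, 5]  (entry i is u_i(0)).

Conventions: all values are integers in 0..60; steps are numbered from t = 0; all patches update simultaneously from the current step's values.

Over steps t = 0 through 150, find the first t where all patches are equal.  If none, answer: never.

Simulating step by step:
t=0: [12, 28, 29, 40, 13, 27, 16, 44, 45, 7, 32, 41, 47, 51, 5]  (not all equal)
t=1: [31, 27, 28, 23, 15, 23, 29, 24, 18, 19, 23, 29, 24, 17, 17]  (not all equal)
t=2: [31, 39, 34, 27, 29, 34, 36, 34, 28, 25, 33, 36, 33, 27, 25]  (not all equal)
t=3: [36, 34, 34, 37, 37, 36, 33, 36, 36, 37, 36, 33, 35, 37, 36]  (not all equal)
t=4: [33, 35, 34, 33, 32, 33, 35, 34, 32, 32, 33, 35, 34, 33, 32]  (not all equal)
t=5: [37, 35, 36, 37, 38, 37, 35, 36, 37, 38, 37, 35, 36, 37, 38]  (not all equal)
t=6: [32, 33, 33, 31, 30, 32, 33, 33, 31, 30, 32, 33, 33, 31, 30]  (not all equal)
t=7: [39, 37, 37, 39, 40, 39, 37, 37, 39, 40, 39, 37, 37, 39, 40]  (not all equal)
t=8: [29, 31, 31, 29, 28, 29, 31, 31, 29, 28, 29, 31, 31, 29, 28]  (not all equal)
t=9: [39, 40, 40, 39, 39, 39, 40, 40, 39, 39, 39, 40, 40, 39, 39]  (not all equal)
t=10: [28, 28, 28, 28, 29, 28, 28, 28, 28, 29, 28, 28, 28, 28, 29]  (not all equal)
t=11: [39, 39, 39, 39, 39, 39, 39, 39, 39, 39, 39, 39, 39, 39, 39]  (all equal)

Answer: 11
Key observation: Synchronization is absorbing here: once all patches are equal they stay equal, and step 11 is the first all-equal step.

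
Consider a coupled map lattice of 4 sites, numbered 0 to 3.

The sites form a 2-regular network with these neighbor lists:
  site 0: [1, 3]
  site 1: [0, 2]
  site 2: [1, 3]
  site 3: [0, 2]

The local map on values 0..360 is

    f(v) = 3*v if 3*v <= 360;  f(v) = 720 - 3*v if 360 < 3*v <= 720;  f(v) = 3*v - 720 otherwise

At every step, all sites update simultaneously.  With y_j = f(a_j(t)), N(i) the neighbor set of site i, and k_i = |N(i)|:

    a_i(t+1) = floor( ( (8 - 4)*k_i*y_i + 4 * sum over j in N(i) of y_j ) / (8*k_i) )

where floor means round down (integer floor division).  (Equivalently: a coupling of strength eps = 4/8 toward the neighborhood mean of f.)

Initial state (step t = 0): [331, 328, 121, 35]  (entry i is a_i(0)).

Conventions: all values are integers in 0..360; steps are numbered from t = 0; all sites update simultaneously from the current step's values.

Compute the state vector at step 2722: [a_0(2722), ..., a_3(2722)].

Simulating step by step:
t=0: [331, 328, 121, 35]
t=1: [228, 289, 270, 210]
t=2: [77, 105, 104, 76]
t=3: [251, 293, 291, 249]
t=4: [63, 126, 123, 60]
t=5: [225, 306, 306, 225]
t=6: [83, 159, 159, 83]
t=7: [247, 244, 244, 247]
t=8: [18, 14, 14, 18]
t=9: [51, 45, 45, 51]
t=10: [148, 139, 139, 148]
t=11: [282, 296, 296, 282]
t=12: [136, 157, 157, 136]
t=13: [296, 264, 264, 296]
t=14: [144, 96, 96, 144]
t=15: [288, 288, 288, 288]
t=16: [144, 144, 144, 144]
t=17: [288, 288, 288, 288]

Answer: [144, 144, 144, 144]
Key observation: The state at step 15, [288, 288, 288, 288], reappears at step 17: the system is in a cycle of period 2 from step 15 on.  Therefore the state at step 2722 equals the state at step 15 + ((2722 - 15) mod 2) = 16, which is [144, 144, 144, 144].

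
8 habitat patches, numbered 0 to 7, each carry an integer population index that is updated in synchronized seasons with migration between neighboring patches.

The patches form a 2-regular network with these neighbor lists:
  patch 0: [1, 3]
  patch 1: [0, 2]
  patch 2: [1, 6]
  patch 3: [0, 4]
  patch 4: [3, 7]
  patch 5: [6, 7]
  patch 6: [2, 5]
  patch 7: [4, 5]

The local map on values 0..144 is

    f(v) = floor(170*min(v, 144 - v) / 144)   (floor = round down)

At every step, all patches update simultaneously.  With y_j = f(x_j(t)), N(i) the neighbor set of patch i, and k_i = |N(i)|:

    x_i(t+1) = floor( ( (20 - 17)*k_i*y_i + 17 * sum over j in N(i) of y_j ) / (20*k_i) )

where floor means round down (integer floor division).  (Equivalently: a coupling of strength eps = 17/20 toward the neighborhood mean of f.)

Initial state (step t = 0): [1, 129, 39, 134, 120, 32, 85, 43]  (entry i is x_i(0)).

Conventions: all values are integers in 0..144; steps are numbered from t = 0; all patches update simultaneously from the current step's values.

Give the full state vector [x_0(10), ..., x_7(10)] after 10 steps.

Answer: [81, 81, 79, 81, 80, 77, 78, 79]

Derivation:
t=0: [1, 129, 39, 134, 120, 32, 85, 43]
t=1: [12, 22, 43, 13, 30, 56, 45, 35]
t=2: [19, 30, 40, 23, 29, 49, 57, 49]
t=3: [29, 34, 50, 27, 40, 61, 54, 47]
t=4: [35, 45, 52, 39, 43, 60, 65, 58]
t=5: [48, 51, 63, 45, 55, 71, 67, 61]
t=6: [56, 64, 70, 58, 62, 76, 78, 73]
t=7: [70, 74, 76, 69, 75, 80, 80, 77]
t=8: [81, 81, 78, 81, 80, 76, 77, 78]
t=9: [74, 75, 76, 74, 75, 78, 78, 77]
t=10: [81, 81, 79, 81, 80, 77, 78, 79]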